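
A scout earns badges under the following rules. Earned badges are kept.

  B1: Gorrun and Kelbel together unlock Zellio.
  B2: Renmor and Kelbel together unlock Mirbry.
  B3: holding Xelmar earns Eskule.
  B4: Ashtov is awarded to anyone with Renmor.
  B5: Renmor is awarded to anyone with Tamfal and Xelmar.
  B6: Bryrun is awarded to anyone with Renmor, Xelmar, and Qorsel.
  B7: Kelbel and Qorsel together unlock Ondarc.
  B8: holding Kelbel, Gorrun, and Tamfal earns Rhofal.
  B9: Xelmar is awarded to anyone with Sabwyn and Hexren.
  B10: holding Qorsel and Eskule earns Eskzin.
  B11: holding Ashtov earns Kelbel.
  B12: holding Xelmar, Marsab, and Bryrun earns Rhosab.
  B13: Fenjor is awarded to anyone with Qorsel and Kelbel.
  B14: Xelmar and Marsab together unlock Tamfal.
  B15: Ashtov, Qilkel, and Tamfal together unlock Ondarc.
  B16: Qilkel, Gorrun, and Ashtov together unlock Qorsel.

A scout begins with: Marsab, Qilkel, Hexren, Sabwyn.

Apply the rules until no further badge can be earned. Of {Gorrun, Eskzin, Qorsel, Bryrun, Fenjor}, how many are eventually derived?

No rule produces Gorrun, and it is not given.
Eskzin would need Qorsel and Eskule (B10), but Qorsel is never earned.
Qorsel would need Qilkel, Gorrun, and Ashtov (B16), but Gorrun is never earned.
Bryrun would need Renmor, Xelmar, and Qorsel (B6), but Qorsel is never earned.
Fenjor would need Qorsel and Kelbel (B13), but Qorsel is never earned.
None of the 5 are reached.

0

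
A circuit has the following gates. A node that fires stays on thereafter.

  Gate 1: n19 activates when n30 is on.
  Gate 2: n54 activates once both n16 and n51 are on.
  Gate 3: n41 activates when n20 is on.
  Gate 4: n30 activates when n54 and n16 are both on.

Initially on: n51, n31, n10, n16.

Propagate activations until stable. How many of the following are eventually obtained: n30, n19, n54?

3

Gate 2: n16 and n51 on → n54 on.
n54 and n16 are on, so n30 activates (Gate 4).
Gate 1: n30 on → n19 on.
n30: reached.
n19: reached.
n54: reached.
All 3 are reached.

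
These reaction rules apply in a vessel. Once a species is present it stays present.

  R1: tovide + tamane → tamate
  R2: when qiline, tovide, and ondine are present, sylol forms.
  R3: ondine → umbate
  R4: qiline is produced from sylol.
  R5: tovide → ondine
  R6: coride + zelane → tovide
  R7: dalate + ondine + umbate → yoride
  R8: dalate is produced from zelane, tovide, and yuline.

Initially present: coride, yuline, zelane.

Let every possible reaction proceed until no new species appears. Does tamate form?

tamate would need tovide and tamane (R1), but tamane never forms.

No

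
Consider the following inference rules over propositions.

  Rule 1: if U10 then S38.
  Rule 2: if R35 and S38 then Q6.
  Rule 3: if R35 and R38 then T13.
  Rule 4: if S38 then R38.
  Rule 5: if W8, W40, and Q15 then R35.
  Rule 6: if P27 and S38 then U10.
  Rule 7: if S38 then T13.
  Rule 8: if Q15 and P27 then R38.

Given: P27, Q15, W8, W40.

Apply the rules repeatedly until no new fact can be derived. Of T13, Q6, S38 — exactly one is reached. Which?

W8, W40, and Q15 hold, so R35 follows (Rule 5).
From Q15 and P27, Rule 8 gives R38.
R35 and R38 hold, so T13 follows (Rule 3).
Q6 would need R35 and S38 (Rule 2), but S38 is never established. S38 would need U10 (Rule 1), but U10 is never established.

T13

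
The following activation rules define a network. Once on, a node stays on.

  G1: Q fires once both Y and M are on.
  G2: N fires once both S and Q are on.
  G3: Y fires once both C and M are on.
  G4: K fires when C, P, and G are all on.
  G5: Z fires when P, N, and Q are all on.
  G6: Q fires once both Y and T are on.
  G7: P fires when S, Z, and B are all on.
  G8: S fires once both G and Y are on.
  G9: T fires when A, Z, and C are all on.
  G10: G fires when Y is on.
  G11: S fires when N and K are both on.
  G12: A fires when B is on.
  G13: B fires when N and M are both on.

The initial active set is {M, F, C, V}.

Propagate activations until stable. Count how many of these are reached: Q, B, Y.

3

G3: C and M on → Y on.
G10: Y on → G on.
Y and M are on, so Q fires (G1).
G8: G and Y on → S on.
S and Q are on, so N fires (G2).
N and M are on, so B fires (G13).
Q: reached.
B: reached.
Y: reached.
All 3 are reached.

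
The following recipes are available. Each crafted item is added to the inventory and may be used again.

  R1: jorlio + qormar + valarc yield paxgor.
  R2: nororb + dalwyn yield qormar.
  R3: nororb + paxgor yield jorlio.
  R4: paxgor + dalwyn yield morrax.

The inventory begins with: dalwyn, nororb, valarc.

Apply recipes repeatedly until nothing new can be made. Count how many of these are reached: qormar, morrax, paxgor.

nororb + dalwyn → qormar (R2).
qormar: reached.
morrax would need paxgor and dalwyn (R4), but paxgor is never obtained.
paxgor would need jorlio, qormar, and valarc (R1), but jorlio is never obtained.
Reached: qormar — 1 of the 3.

1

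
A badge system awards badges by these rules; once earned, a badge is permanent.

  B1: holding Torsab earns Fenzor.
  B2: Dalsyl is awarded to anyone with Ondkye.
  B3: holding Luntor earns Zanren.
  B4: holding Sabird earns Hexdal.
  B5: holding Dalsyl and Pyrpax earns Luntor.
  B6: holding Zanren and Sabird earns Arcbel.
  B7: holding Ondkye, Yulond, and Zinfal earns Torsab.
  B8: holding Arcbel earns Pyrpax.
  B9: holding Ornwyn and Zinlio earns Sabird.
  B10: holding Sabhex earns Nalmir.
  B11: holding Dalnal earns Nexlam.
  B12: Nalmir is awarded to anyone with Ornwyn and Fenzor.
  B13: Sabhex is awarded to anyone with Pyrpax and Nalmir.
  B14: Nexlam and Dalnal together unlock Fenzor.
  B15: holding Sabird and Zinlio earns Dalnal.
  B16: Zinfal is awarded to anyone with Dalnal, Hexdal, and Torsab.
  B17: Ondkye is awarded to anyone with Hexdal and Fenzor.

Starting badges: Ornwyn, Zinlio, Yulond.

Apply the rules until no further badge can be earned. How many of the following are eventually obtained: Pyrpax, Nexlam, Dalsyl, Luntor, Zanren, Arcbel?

With Ornwyn and Zinlio, Sabird is earned (B9).
With Sabird and Zinlio, Dalnal is earned (B15).
With Sabird, Hexdal is earned (B4).
With Dalnal, Nexlam is earned (B11).
With Nexlam and Dalnal, Fenzor is earned (B14).
With Hexdal and Fenzor, Ondkye is earned (B17).
With Ondkye, Dalsyl is earned (B2).
Pyrpax would need Arcbel (B8), but Arcbel is never earned.
Nexlam: reached.
Dalsyl: reached.
Luntor would need Dalsyl and Pyrpax (B5), but Pyrpax is never earned.
Zanren would need Luntor (B3), but Luntor is never earned.
Arcbel would need Zanren and Sabird (B6), but Zanren is never earned.
Reached: Nexlam and Dalsyl — 2 of the 6.

2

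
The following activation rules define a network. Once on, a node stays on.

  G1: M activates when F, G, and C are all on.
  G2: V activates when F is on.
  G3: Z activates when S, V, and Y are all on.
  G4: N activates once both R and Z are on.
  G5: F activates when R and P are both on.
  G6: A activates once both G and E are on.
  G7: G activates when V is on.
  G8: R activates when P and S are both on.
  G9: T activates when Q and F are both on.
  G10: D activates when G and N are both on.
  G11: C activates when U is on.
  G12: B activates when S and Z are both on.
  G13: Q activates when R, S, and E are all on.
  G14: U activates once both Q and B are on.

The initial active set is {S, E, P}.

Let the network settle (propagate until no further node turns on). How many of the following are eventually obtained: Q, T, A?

G8: P and S on → R on.
R and P are on, so F activates (G5).
R, S, and E are on, so Q activates (G13).
G9: Q and F on → T on.
G2: F on → V on.
G7: V on → G on.
G6: G and E on → A on.
Q: reached.
T: reached.
A: reached.
All 3 are reached.

3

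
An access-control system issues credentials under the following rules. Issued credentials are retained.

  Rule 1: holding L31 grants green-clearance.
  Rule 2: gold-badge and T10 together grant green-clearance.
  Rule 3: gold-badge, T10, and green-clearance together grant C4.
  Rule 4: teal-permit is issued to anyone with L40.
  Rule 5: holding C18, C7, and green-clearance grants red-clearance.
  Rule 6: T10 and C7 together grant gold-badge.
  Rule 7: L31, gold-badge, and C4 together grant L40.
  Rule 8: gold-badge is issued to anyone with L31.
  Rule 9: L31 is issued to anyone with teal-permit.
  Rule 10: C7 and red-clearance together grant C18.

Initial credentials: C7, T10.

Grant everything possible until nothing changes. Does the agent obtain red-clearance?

red-clearance would need C18, C7, and green-clearance (Rule 5), but C18 is never granted.

No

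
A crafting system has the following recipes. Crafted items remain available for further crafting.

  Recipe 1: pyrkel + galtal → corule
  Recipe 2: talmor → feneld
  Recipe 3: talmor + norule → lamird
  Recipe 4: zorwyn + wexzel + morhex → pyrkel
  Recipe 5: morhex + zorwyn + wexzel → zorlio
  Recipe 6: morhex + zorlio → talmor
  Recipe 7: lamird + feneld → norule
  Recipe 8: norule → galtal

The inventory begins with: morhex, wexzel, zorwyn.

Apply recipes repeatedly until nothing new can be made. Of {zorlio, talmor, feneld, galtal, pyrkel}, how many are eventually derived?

4

morhex + zorwyn + wexzel → zorlio (Recipe 5).
Using Recipe 4, zorwyn, wexzel, and morhex make pyrkel.
Using Recipe 6, morhex and zorlio make talmor.
talmor → feneld (Recipe 2).
zorlio: reached.
talmor: reached.
feneld: reached.
galtal would need norule (Recipe 8), but norule is never obtained.
pyrkel: reached.
Reached: zorlio, talmor, feneld, and pyrkel — 4 of the 5.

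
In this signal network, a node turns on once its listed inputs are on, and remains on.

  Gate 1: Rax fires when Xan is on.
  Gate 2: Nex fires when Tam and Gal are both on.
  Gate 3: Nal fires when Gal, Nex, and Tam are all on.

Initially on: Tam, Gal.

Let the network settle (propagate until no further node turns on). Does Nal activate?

Gate 2: Tam and Gal on → Nex on.
Gal, Nex, and Tam are on, so Nal fires (Gate 3).

Yes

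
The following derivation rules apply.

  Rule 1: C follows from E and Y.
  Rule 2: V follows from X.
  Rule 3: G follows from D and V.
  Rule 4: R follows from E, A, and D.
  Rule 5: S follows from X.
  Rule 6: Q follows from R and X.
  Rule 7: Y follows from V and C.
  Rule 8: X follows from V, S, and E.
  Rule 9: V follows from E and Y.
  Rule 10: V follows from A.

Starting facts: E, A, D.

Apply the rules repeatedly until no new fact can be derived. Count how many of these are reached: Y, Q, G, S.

From A, Rule 10 gives V.
D and V hold, so G follows (Rule 3).
Y would need V and C (Rule 7), but C is never established.
Q would need R and X (Rule 6), but X is never established.
G: reached.
S would need X (Rule 5), but X is never established.
Reached: G — 1 of the 4.

1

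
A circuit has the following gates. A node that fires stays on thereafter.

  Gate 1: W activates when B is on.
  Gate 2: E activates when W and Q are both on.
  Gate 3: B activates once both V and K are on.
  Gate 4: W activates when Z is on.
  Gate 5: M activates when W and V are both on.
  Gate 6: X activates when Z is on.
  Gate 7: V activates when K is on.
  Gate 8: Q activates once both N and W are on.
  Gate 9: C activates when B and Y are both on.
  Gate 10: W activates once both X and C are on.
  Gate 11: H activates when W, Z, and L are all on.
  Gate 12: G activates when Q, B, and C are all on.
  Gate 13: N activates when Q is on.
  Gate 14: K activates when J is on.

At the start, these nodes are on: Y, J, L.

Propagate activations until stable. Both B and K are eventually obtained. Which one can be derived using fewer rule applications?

K

K: J is on, so K activates (Gate 14). [1 rule application]
B: Gate 14: J on → K on. K is on, so V activates (Gate 7). V and K are on, so B activates (Gate 3). [3 rule applications]
K needs fewer.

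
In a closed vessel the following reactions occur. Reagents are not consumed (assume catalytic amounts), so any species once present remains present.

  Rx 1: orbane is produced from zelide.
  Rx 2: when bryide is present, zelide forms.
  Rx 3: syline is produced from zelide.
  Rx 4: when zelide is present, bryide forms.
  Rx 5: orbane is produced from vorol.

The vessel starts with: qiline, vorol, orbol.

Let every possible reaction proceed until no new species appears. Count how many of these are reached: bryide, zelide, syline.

0

bryide would need zelide (Rx 4), but zelide never forms.
zelide would need bryide (Rx 2), but bryide never forms.
syline would need zelide (Rx 3), but zelide never forms.
None of the 3 are reached.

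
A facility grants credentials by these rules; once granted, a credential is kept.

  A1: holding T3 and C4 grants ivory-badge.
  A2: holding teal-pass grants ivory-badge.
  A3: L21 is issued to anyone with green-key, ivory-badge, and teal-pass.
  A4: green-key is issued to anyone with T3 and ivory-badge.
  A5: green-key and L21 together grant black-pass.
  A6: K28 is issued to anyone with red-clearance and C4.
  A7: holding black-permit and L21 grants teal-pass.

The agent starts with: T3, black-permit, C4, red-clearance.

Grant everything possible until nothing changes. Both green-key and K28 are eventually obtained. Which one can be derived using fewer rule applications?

K28: Holding red-clearance and C4 grants K28 (A6). [1 rule application]
green-key: Holding T3 and C4 grants ivory-badge (A1). Holding T3 and ivory-badge grants green-key (A4). [2 rule applications]
K28 needs fewer.

K28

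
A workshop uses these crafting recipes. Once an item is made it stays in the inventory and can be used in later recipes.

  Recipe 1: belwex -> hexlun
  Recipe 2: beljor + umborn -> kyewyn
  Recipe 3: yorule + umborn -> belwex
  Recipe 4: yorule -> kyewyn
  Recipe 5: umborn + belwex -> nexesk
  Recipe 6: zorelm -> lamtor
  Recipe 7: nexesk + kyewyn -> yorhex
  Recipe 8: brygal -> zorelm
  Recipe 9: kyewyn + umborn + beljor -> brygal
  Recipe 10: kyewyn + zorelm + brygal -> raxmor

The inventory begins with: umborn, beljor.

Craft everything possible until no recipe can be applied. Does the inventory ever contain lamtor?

Using Recipe 2, beljor and umborn make kyewyn.
kyewyn + umborn + beljor -> brygal (Recipe 9).
brygal -> zorelm (Recipe 8).
zorelm -> lamtor (Recipe 6).

Yes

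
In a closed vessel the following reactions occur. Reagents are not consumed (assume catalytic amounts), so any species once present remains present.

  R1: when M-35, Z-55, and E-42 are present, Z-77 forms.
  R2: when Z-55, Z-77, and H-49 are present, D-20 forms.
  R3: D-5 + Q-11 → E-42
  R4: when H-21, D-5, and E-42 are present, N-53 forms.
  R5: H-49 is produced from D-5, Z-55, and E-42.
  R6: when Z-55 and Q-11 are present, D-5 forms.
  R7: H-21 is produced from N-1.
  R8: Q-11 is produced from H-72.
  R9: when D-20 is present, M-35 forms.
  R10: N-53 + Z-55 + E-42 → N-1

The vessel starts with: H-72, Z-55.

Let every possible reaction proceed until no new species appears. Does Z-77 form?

Z-77 would need M-35, Z-55, and E-42 (R1), but M-35 never forms.

No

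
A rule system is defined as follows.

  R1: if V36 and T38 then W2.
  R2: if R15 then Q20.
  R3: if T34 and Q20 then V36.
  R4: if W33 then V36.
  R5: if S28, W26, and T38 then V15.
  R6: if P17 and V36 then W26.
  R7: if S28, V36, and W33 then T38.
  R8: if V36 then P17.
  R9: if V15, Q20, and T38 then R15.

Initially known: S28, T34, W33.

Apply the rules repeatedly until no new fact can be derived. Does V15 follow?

Yes

From W33, R4 gives V36.
From S28, V36, and W33, R7 gives T38.
V36 holds, so P17 follows (R8).
From P17 and V36, R6 gives W26.
From S28, W26, and T38, R5 gives V15.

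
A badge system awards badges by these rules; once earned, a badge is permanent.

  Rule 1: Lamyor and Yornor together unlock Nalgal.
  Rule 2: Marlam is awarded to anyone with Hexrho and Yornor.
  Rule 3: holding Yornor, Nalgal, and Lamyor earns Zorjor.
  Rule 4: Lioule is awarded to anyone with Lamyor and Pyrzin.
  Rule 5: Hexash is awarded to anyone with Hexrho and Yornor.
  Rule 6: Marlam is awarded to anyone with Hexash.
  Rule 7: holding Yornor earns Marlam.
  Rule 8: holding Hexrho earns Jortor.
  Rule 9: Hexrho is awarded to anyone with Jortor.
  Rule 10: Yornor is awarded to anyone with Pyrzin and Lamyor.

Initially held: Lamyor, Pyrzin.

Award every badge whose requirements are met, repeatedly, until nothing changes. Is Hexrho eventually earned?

No

Hexrho would need Jortor (Rule 9), but Jortor is never earned.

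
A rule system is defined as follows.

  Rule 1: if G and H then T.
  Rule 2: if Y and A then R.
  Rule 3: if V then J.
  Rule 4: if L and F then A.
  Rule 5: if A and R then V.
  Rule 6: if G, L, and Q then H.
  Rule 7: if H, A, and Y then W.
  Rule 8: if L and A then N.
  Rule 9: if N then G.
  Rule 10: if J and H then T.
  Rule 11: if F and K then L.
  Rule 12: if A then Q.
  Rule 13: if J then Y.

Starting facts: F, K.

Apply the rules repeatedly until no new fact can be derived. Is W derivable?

W would need H, A, and Y (Rule 7), but Y is never established.

No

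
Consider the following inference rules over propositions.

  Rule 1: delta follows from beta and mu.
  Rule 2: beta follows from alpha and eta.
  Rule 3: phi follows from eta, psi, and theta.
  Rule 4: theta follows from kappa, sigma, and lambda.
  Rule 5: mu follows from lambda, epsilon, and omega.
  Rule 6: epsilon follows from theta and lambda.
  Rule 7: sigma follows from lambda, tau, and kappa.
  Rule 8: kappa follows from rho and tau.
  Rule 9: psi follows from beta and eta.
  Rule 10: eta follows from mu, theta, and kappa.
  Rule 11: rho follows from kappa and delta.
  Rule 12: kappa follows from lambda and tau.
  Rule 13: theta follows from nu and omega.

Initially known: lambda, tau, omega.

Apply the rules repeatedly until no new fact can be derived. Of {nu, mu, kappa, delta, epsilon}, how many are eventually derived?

From lambda and tau, Rule 12 gives kappa.
lambda, tau, and kappa hold, so sigma follows (Rule 7).
kappa, sigma, and lambda hold, so theta follows (Rule 4).
theta and lambda hold, so epsilon follows (Rule 6).
From lambda, epsilon, and omega, Rule 5 gives mu.
No rule produces nu, and it is not given.
mu: reached.
kappa: reached.
delta would need beta and mu (Rule 1), but beta is never established.
epsilon: reached.
Reached: mu, kappa, and epsilon — 3 of the 5.

3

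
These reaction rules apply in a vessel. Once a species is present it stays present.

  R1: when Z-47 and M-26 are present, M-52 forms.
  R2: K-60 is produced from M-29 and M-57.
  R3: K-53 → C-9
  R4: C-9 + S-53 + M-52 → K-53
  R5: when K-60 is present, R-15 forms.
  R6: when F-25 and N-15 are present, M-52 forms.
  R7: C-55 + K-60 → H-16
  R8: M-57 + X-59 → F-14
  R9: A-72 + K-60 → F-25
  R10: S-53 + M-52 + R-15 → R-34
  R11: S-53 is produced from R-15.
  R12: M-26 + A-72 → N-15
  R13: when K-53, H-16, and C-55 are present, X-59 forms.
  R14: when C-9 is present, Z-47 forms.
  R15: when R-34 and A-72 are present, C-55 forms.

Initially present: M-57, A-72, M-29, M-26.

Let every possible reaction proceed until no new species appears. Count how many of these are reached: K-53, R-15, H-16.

2

M-29 and M-57 present → K-60 forms (R2).
M-26 and A-72 present → N-15 forms (R12).
K-60 present → R-15 forms (R5).
A-72 and K-60 present → F-25 forms (R9).
F-25 and N-15 present → M-52 forms (R6).
R-15 present → S-53 forms (R11).
S-53, M-52, and R-15 present → R-34 forms (R10).
R-34 and A-72 present → C-55 forms (R15).
C-55 and K-60 present → H-16 forms (R7).
K-53 would need C-9, S-53, and M-52 (R4), but C-9 never forms.
R-15: reached.
H-16: reached.
Reached: R-15 and H-16 — 2 of the 3.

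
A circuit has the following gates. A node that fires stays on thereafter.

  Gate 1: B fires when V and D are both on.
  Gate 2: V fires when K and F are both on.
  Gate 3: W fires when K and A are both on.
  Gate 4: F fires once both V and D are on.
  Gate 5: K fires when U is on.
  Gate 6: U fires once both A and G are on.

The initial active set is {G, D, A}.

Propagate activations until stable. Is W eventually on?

Yes

A and G are on, so U fires (Gate 6).
U is on, so K fires (Gate 5).
K and A are on, so W fires (Gate 3).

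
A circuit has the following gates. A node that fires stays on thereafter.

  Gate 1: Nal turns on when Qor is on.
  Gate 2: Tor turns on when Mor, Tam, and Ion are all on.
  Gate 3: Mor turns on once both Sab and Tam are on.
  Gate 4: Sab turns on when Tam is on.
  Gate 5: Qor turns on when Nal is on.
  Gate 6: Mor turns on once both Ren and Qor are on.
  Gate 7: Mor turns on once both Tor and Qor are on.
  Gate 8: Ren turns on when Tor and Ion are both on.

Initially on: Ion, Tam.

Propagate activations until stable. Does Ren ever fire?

Gate 4: Tam on → Sab on.
Sab and Tam are on, so Mor turns on (Gate 3).
Gate 2: Mor, Tam, and Ion on → Tor on.
Tor and Ion are on, so Ren turns on (Gate 8).

Yes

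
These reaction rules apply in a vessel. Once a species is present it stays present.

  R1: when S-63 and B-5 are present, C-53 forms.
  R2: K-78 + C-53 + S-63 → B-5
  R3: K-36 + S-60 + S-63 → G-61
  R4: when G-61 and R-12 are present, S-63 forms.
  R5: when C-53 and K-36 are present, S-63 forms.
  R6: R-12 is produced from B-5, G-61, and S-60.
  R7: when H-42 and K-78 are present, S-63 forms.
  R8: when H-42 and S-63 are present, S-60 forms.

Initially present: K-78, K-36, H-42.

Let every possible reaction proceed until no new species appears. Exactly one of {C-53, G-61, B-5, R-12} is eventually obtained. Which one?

H-42 and K-78 present → S-63 forms (R7).
H-42 and S-63 present → S-60 forms (R8).
K-36, S-60, and S-63 present → G-61 forms (R3).
C-53 would need S-63 and B-5 (R1), but B-5 never forms. R-12 would need B-5, G-61, and S-60 (R6), but B-5 never forms. B-5 would need K-78, C-53, and S-63 (R2), but C-53 never forms.

G-61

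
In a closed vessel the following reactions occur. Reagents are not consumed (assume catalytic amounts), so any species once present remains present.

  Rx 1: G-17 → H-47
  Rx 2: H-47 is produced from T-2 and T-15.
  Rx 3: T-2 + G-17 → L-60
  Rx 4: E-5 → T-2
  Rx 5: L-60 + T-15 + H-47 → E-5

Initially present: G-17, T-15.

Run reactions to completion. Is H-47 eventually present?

Yes

G-17 present → H-47 forms (Rx 1).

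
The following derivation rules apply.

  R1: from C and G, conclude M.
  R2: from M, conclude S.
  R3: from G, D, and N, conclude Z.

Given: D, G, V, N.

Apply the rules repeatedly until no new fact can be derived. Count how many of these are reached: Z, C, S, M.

From G, D, and N, R3 gives Z.
Z: reached.
No rule produces C, and it is not given.
S would need M (R2), but M is never established.
M would need C and G (R1), but C is never established.
Reached: Z — 1 of the 4.

1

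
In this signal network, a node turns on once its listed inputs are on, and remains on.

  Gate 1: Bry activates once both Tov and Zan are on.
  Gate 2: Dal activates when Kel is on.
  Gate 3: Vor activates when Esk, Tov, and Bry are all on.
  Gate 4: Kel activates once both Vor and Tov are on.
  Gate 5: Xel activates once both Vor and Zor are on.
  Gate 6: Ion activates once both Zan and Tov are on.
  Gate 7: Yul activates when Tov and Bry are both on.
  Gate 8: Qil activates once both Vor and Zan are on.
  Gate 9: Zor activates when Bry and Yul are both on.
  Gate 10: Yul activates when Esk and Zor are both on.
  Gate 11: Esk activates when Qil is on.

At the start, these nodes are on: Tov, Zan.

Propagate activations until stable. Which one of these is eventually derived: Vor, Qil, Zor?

Zor

Tov and Zan are on, so Bry activates (Gate 1).
Gate 7: Tov and Bry on → Yul on.
Gate 9: Bry and Yul on → Zor on.
Qil would need Vor and Zan (Gate 8), but Vor never turns on. Vor would need Esk, Tov, and Bry (Gate 3), but Esk never turns on.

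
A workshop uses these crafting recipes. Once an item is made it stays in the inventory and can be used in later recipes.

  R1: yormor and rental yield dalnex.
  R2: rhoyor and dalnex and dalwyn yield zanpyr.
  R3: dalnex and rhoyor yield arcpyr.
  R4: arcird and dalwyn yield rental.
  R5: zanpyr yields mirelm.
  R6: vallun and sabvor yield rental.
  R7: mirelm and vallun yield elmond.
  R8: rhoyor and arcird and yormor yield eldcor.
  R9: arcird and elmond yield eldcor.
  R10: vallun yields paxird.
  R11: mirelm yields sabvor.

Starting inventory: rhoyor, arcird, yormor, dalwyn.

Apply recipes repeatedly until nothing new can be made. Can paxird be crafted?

No

paxird would need vallun (R10), but vallun is never obtained.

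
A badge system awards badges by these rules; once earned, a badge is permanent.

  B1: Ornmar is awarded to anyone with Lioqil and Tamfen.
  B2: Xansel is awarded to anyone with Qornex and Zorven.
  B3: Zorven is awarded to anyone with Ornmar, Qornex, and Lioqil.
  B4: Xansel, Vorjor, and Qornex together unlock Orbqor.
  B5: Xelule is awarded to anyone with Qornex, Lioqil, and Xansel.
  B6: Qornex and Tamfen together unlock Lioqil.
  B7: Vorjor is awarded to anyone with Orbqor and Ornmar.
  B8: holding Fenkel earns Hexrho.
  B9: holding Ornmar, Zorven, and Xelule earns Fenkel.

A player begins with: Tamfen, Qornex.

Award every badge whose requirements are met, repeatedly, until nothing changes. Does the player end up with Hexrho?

Yes

With Qornex and Tamfen, Lioqil is earned (B6).
With Lioqil and Tamfen, Ornmar is earned (B1).
With Ornmar, Qornex, and Lioqil, Zorven is earned (B3).
With Qornex and Zorven, Xansel is earned (B2).
With Qornex, Lioqil, and Xansel, Xelule is earned (B5).
With Ornmar, Zorven, and Xelule, Fenkel is earned (B9).
With Fenkel, Hexrho is earned (B8).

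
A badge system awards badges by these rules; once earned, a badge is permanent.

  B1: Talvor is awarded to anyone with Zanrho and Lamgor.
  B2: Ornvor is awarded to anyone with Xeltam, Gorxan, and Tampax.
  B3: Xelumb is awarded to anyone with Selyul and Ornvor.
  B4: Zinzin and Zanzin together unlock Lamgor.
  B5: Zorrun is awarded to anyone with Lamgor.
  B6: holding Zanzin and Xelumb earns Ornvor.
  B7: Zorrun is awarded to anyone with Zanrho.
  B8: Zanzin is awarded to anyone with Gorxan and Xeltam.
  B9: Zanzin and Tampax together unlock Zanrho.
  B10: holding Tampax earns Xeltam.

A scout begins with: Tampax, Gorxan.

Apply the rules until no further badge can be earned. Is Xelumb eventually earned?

Xelumb would need Selyul and Ornvor (B3), but Selyul is never earned.

No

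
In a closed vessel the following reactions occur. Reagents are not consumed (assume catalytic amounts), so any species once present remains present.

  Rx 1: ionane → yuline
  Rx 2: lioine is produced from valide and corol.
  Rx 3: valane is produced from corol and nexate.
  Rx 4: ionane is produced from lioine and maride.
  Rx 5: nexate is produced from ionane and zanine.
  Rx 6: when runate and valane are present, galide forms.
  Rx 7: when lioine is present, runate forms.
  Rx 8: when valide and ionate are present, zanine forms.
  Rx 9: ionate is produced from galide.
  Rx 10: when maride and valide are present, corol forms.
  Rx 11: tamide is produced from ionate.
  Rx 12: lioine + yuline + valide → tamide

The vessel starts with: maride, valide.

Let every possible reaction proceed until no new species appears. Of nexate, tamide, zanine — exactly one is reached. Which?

maride and valide present → corol forms (Rx 10).
valide and corol present → lioine forms (Rx 2).
lioine and maride present → ionane forms (Rx 4).
ionane present → yuline forms (Rx 1).
lioine, yuline, and valide present → tamide forms (Rx 12).
zanine would need valide and ionate (Rx 8), but ionate never forms. nexate would need ionane and zanine (Rx 5), but zanine never forms.

tamide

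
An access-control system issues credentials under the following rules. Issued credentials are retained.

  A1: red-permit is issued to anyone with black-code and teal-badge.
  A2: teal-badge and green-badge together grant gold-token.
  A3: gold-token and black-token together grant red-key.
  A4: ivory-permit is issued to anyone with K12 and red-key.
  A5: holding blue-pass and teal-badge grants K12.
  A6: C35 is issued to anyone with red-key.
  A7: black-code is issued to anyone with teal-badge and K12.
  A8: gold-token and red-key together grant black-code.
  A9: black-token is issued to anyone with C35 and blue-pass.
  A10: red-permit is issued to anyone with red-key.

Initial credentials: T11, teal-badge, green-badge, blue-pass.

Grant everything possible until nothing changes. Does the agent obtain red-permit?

Yes

Holding blue-pass and teal-badge grants K12 (A5).
Holding teal-badge and K12 grants black-code (A7).
Holding black-code and teal-badge grants red-permit (A1).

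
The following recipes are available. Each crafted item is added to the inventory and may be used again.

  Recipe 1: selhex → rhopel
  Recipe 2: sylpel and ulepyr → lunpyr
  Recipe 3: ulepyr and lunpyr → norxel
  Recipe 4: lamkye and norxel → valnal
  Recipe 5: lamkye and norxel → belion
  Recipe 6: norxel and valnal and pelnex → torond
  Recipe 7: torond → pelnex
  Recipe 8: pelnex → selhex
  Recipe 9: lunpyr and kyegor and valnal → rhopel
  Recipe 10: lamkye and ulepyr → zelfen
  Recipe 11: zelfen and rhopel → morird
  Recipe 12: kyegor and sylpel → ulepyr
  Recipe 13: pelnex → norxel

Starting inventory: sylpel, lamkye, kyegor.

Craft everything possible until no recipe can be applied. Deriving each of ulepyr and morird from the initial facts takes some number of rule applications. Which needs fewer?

ulepyr

ulepyr: kyegor and sylpel → ulepyr (Recipe 12). [1 rule application]
morird: Using Recipe 12, kyegor and sylpel make ulepyr. sylpel and ulepyr → lunpyr (Recipe 2). lamkye and ulepyr → zelfen (Recipe 10). ulepyr and lunpyr → norxel (Recipe 3). Using Recipe 4, lamkye and norxel make valnal. Using Recipe 9, lunpyr, kyegor, and valnal make rhopel. zelfen and rhopel → morird (Recipe 11). [7 rule applications]
ulepyr needs fewer.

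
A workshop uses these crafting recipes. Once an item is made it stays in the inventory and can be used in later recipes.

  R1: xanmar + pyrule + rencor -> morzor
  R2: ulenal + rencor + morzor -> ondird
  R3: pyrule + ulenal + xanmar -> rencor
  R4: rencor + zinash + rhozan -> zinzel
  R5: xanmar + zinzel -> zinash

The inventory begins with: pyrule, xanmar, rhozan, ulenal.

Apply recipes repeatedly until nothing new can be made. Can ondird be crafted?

pyrule + ulenal + xanmar -> rencor (R3).
xanmar + pyrule + rencor -> morzor (R1).
ulenal + rencor + morzor -> ondird (R2).

Yes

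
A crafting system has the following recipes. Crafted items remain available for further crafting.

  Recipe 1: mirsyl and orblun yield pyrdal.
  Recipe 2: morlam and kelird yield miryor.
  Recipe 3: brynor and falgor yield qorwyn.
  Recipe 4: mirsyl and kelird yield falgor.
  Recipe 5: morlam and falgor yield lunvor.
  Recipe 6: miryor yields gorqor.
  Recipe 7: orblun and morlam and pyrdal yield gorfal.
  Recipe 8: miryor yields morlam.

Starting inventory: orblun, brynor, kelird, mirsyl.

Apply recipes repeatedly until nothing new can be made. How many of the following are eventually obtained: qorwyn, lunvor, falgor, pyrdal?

Using Recipe 4, mirsyl and kelird make falgor.
Using Recipe 1, mirsyl and orblun make pyrdal.
brynor and falgor → qorwyn (Recipe 3).
qorwyn: reached.
lunvor would need morlam and falgor (Recipe 5), but morlam is never obtained.
falgor: reached.
pyrdal: reached.
Reached: qorwyn, falgor, and pyrdal — 3 of the 4.

3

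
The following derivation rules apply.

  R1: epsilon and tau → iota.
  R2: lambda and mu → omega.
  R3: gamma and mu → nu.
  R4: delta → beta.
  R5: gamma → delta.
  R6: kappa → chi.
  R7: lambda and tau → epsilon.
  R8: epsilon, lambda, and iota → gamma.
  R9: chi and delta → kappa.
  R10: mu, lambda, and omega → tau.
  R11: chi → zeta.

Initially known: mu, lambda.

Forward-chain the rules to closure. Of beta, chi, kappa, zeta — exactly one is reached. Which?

beta

lambda and mu hold, so omega follows (R2).
From mu, lambda, and omega, R10 gives tau.
From lambda and tau, R7 gives epsilon.
From epsilon and tau, R1 gives iota.
From epsilon, lambda, and iota, R8 gives gamma.
From gamma, R5 gives delta.
delta holds, so beta follows (R4).
zeta would need chi (R11), but chi is never established. kappa would need chi and delta (R9), but chi is never established. chi would need kappa (R6), but kappa is never established.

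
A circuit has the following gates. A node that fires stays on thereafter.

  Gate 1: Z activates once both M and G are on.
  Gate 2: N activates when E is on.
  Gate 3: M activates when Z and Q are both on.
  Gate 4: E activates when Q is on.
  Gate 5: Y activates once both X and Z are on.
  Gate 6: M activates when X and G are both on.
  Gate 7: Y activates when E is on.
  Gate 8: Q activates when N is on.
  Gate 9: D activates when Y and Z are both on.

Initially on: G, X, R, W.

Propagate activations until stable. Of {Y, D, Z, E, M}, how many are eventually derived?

Gate 6: X and G on → M on.
Gate 1: M and G on → Z on.
Gate 5: X and Z on → Y on.
Gate 9: Y and Z on → D on.
Y: reached.
D: reached.
Z: reached.
E would need Q (Gate 4), but Q never turns on.
M: reached.
Reached: Y, D, Z, and M — 4 of the 5.

4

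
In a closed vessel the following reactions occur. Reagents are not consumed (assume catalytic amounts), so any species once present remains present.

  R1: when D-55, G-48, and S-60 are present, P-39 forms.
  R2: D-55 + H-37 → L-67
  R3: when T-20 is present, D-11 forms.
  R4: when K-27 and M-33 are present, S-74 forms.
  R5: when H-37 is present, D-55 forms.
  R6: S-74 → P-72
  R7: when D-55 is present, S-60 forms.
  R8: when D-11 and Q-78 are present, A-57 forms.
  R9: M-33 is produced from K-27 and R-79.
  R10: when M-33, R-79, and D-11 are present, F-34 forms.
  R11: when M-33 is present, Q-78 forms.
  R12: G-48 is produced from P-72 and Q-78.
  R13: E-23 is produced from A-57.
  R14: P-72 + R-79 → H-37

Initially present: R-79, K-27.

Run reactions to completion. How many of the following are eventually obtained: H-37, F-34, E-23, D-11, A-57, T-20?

K-27 and R-79 present → M-33 forms (R9).
K-27 and M-33 present → S-74 forms (R4).
S-74 present → P-72 forms (R6).
P-72 and R-79 present → H-37 forms (R14).
H-37: reached.
F-34 would need M-33, R-79, and D-11 (R10), but D-11 never forms.
E-23 would need A-57 (R13), but A-57 never forms.
D-11 would need T-20 (R3), but T-20 never forms.
A-57 would need D-11 and Q-78 (R8), but D-11 never forms.
No rule produces T-20, and it is not given.
Reached: H-37 — 1 of the 6.

1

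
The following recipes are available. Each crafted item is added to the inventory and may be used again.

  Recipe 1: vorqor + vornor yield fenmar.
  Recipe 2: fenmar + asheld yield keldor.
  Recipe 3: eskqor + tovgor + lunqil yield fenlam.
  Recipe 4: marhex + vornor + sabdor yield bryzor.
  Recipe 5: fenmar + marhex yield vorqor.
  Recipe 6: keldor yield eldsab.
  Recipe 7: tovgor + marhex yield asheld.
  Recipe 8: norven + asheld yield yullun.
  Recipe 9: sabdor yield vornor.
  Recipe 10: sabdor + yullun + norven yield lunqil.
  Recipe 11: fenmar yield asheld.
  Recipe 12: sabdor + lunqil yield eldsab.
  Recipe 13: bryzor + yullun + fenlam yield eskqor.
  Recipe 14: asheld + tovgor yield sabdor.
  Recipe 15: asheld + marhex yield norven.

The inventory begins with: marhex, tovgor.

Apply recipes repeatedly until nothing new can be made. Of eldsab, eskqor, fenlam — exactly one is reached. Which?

tovgor + marhex → asheld (Recipe 7).
Using Recipe 15, asheld and marhex make norven.
Using Recipe 14, asheld and tovgor make sabdor.
norven + asheld → yullun (Recipe 8).
sabdor + yullun + norven → lunqil (Recipe 10).
Using Recipe 12, sabdor and lunqil make eldsab.
fenlam would need eskqor, tovgor, and lunqil (Recipe 3), but eskqor is never obtained. eskqor would need bryzor, yullun, and fenlam (Recipe 13), but fenlam is never obtained.

eldsab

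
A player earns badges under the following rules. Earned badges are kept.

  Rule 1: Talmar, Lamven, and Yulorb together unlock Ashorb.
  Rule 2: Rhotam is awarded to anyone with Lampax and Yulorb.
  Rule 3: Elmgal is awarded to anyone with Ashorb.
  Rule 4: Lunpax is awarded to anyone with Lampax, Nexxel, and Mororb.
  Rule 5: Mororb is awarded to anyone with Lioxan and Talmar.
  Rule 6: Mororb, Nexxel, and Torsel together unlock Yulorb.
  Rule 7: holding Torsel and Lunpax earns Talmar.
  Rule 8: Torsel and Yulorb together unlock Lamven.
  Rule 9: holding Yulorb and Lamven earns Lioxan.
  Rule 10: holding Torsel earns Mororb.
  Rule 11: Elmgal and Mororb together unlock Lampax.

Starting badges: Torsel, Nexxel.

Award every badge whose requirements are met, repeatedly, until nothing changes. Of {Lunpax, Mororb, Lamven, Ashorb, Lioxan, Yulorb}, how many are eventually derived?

4

With Torsel, Mororb is earned (Rule 10).
With Mororb, Nexxel, and Torsel, Yulorb is earned (Rule 6).
With Torsel and Yulorb, Lamven is earned (Rule 8).
With Yulorb and Lamven, Lioxan is earned (Rule 9).
Lunpax would need Lampax, Nexxel, and Mororb (Rule 4), but Lampax is never earned.
Mororb: reached.
Lamven: reached.
Ashorb would need Talmar, Lamven, and Yulorb (Rule 1), but Talmar is never earned.
Lioxan: reached.
Yulorb: reached.
Reached: Mororb, Lamven, Lioxan, and Yulorb — 4 of the 6.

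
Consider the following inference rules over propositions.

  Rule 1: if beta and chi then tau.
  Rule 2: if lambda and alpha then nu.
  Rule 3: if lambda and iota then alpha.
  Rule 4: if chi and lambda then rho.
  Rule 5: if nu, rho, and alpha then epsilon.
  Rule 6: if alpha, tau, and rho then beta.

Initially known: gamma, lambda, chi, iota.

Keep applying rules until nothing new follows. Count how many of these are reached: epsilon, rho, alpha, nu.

4

lambda and iota hold, so alpha follows (Rule 3).
From chi and lambda, Rule 4 gives rho.
lambda and alpha hold, so nu follows (Rule 2).
nu, rho, and alpha hold, so epsilon follows (Rule 5).
epsilon: reached.
rho: reached.
alpha: reached.
nu: reached.
All 4 are reached.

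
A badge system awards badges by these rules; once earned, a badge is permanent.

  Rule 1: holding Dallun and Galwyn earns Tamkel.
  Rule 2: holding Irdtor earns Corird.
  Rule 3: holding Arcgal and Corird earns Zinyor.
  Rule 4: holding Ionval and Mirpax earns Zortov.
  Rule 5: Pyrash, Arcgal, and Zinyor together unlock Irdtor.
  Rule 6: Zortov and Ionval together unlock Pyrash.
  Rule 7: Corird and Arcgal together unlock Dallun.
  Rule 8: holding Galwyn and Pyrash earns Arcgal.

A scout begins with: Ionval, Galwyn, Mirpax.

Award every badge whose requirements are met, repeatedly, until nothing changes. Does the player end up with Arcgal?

With Ionval and Mirpax, Zortov is earned (Rule 4).
With Zortov and Ionval, Pyrash is earned (Rule 6).
With Galwyn and Pyrash, Arcgal is earned (Rule 8).

Yes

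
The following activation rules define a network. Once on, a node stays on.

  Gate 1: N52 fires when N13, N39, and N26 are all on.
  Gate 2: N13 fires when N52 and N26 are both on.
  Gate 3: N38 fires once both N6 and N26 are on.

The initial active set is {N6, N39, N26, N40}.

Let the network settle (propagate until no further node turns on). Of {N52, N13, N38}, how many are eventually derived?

1

Gate 3: N6 and N26 on → N38 on.
N52 would need N13, N39, and N26 (Gate 1), but N13 never turns on.
N13 would need N52 and N26 (Gate 2), but N52 never turns on.
N38: reached.
Reached: N38 — 1 of the 3.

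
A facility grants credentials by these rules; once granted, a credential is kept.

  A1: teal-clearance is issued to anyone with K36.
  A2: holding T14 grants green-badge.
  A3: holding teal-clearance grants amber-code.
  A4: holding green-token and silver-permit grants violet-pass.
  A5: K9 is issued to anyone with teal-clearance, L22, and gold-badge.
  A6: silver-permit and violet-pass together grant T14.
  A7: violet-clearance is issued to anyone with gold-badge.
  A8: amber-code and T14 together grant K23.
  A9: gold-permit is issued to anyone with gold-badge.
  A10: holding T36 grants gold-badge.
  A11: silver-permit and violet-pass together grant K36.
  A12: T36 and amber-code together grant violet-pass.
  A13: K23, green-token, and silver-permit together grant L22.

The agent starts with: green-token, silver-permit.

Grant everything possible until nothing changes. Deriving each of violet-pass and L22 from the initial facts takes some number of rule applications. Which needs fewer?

violet-pass: Holding green-token and silver-permit grants violet-pass (A4). [1 rule application]
L22: Holding green-token and silver-permit grants violet-pass (A4). Holding silver-permit and violet-pass grants T14 (A6). Holding silver-permit and violet-pass grants K36 (A11). Holding K36 grants teal-clearance (A1). Holding teal-clearance grants amber-code (A3). Holding amber-code and T14 grants K23 (A8). Holding K23, green-token, and silver-permit grants L22 (A13). [7 rule applications]
violet-pass needs fewer.

violet-pass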